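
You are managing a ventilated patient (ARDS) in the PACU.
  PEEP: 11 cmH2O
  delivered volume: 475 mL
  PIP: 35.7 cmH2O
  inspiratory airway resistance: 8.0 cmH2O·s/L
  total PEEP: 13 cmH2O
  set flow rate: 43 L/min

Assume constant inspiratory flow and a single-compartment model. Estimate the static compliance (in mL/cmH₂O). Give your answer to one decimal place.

28.0

Flow: 43 L/min ÷ 60 = 0.7167 L/s.
Total PEEP = 13 cmH2O (set 11 + intrinsic 2); this is the baseline alveolar pressure.
Equation of motion (constant flow): PIP = Vt/C + R·V̇ + PEEP.
Vt/C = PIP − R·V̇ − PEEP = 35.7 − 8.0×0.7167 − 13 = 35.7 − 5.734 − 13 = 16.966 cmH2O.
C = Vt / 16.966 = 475 / 16.966 = 27.997 mL/cmH2O.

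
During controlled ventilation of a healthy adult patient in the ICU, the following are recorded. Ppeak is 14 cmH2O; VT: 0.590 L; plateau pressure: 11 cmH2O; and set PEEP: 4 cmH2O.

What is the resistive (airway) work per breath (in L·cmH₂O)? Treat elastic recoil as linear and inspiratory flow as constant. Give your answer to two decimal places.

1.77

With constant inspiratory flow the resistive pressure is constant at PIP − Pplat = 14 − 11 = 3.0 cmH2O, so resistive work = 3.0 × 0.590 = 1.77 L·cmH2O.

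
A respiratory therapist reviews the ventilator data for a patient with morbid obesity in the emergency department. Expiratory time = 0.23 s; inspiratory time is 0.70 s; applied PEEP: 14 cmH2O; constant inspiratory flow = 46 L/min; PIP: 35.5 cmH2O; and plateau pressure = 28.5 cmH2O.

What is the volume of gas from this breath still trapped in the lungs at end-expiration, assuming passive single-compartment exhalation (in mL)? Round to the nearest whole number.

272

Flow: 46 L/min ÷ 60 = 0.7667 L/s.
Vt = flow × Ti = 0.7667 L/s × 0.70 s × 1000 mL/L = 536.69 mL.
R = (PIP − Pplat)/V̇ = (35.5 − 28.5) / 0.7667 = 7.0/0.7667 = 9.13 cmH2O·s/L.
C = Vt/(Pplat − PEEP) = 536.69 / (28.5 − 14) = 536.69/14.5 = 37.013 mL/cmH2O.
τ = R × C = 9.13 × 0.03701 L/cmH2O = 0.3379 s.
Fraction remaining = e^(−Te/τ) = e^(−0.23/0.3379) = 0.5063.
Trapped volume = 536.69 × 0.5063 = 271.73 mL.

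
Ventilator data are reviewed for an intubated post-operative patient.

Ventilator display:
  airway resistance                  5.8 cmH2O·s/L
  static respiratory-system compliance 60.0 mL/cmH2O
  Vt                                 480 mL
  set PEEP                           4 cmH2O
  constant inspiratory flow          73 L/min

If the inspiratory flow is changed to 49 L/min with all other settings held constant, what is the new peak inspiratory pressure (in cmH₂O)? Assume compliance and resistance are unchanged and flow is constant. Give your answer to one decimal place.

Flow: 73 L/min ÷ 60 = 1.2167 L/s.
New flow: 49 L/min ÷ 60 = 0.8167 L/s.
PIP = Vt/C + R·V̇ + PEEP (constant-flow equation of motion).
Only the resistive term changes: ΔPIP = R × ΔV̇ = 5.8 × (0.8167 − 1.2167) = 5.8 × -0.4 = -2.32 cmH2O.
Original PIP = 480/60.0 + 5.8×1.2167 + 4 = 19.057 cmH2O; new PIP = 19.057 + (-2.32) = 16.737 cmH2O.

16.7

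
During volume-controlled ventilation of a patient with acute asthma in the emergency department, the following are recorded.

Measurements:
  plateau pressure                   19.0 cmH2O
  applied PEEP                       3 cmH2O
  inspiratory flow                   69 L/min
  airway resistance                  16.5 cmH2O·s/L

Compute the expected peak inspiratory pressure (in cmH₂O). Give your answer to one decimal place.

38.0

Flow: 69 L/min ÷ 60 = 1.15 L/s.
PIP = Pplat + Raw × flow = 19.0 + 16.5 × 1.15 = 19.0 + 18.975 = 37.975 cmH2O.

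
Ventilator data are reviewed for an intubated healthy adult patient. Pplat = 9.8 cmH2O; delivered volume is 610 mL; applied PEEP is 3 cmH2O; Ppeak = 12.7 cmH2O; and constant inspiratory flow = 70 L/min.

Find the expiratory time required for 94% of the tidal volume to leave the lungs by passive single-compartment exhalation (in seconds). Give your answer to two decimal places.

Flow: 70 L/min ÷ 60 = 1.1667 L/s.
R = (PIP − Pplat)/V̇ = (12.7 − 9.8) / 1.1667 = 2.9/1.1667 = 2.486 cmH2O·s/L.
C = Vt/(Pplat − PEEP) = 610.0 / (9.8 − 3) = 610.0/6.8 = 89.706 mL/cmH2O.
τ = R × C = 2.486 × 0.08971 L/cmH2O = 0.223 s.
t = −τ·ln(1 − 0.94) = −0.223·ln(0.06) = 0.6274 s.

0.63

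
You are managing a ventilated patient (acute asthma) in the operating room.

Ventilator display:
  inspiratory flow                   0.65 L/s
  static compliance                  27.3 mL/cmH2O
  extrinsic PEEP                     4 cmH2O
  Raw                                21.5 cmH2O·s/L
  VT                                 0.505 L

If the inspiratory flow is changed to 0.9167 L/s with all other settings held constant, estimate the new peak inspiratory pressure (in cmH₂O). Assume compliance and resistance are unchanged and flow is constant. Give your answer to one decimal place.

PIP = Vt/C + R·V̇ + PEEP (constant-flow equation of motion).
Only the resistive term changes: ΔPIP = R × ΔV̇ = 21.5 × (0.9167 − 0.65) = 21.5 × 0.2667 = 5.734 cmH2O.
Original PIP = 505/27.3 + 21.5×0.65 + 4 = 36.473 cmH2O; new PIP = 36.473 + (5.734) = 42.207 cmH2O.

42.2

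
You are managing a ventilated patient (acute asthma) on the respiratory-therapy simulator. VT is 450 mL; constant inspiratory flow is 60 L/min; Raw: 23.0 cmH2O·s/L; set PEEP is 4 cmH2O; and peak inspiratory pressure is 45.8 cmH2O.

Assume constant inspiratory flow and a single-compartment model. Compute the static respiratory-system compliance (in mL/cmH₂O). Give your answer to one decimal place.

Flow: 60 L/min ÷ 60 = 1 L/s.
Equation of motion (constant flow): PIP = Vt/C + R·V̇ + PEEP.
Vt/C = PIP − R·V̇ − PEEP = 45.8 − 23.0×1 − 4 = 45.8 − 23.0 − 4 = 18.8 cmH2O.
C = Vt / 18.8 = 450 / 18.8 = 23.936 mL/cmH2O.

23.9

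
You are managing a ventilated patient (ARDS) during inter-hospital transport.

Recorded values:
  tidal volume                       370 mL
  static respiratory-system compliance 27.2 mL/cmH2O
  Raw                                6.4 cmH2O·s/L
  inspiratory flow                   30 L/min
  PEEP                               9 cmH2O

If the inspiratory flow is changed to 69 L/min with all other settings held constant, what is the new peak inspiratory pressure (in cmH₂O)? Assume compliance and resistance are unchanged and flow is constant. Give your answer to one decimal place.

Flow: 30 L/min ÷ 60 = 0.5 L/s.
New flow: 69 L/min ÷ 60 = 1.15 L/s.
PIP = Vt/C + R·V̇ + PEEP (constant-flow equation of motion).
Only the resistive term changes: ΔPIP = R × ΔV̇ = 6.4 × (1.15 − 0.5) = 6.4 × 0.65 = 4.16 cmH2O.
Original PIP = 370/27.2 + 6.4×0.5 + 9 = 25.803 cmH2O; new PIP = 25.803 + (4.16) = 29.963 cmH2O.

30.0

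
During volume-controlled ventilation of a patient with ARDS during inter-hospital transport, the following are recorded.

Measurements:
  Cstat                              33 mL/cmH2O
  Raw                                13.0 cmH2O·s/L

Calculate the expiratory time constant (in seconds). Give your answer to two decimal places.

τ = R × C = 13.0 × 33 mL/cmH2O = 13.0 × 0.033 L/cmH2O = 0.429 s.

0.43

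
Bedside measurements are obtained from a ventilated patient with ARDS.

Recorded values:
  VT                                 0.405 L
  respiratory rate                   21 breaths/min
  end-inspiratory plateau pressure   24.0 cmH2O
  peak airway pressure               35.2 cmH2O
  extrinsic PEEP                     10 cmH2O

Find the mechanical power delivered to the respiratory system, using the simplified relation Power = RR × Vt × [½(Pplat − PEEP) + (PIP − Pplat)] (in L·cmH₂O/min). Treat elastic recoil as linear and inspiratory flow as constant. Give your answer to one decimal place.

154.8

Per-breath work = Vt × [½(Pplat−PEEP) + (PIP−Pplat)] = 0.405 × [0.5×14.0 + 11.2] = 0.405 × 18.2 = 7.371 L·cmH2O.
Power = 21 × 7.371 = 154.79 L·cmH2O/min.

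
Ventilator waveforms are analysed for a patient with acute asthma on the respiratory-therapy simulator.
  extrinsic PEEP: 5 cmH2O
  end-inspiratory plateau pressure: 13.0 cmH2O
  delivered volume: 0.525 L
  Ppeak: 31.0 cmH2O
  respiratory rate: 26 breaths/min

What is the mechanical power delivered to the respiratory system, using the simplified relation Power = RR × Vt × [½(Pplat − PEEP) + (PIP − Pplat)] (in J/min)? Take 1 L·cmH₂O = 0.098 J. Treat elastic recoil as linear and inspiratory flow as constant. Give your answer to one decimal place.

Per-breath work = Vt × [½(Pplat−PEEP) + (PIP−Pplat)] = 0.525 × [0.5×8.0 + 18.0] = 0.525 × 22.0 = 11.55 L·cmH2O.
Power = 26 × 11.55 = 300.3 L·cmH2O/min.
× 0.098 J/(L·cmH2O) → 29.429 J/min.

29.4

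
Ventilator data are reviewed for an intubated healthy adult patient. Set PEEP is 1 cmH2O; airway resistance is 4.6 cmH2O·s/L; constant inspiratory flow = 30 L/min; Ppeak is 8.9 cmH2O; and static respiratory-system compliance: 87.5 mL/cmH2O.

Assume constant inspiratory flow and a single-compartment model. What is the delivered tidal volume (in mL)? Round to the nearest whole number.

490

Flow: 30 L/min ÷ 60 = 0.5 L/s.
Equation of motion (constant flow): PIP = Vt/C + R·V̇ + PEEP.
Vt/C = PIP − R·V̇ − PEEP = 8.9 − 2.3 − 1 = 5.6 cmH2O.
Vt = C × 5.6 = 87.5 × 5.6 = 490.0 mL.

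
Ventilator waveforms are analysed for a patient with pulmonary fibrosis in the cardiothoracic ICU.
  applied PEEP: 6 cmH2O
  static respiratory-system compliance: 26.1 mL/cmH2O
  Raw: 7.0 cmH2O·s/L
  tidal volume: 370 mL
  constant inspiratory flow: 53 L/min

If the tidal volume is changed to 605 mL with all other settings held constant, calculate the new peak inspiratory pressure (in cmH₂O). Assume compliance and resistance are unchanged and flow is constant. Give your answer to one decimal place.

Flow: 53 L/min ÷ 60 = 0.8833 L/s.
PIP = Vt/C + R·V̇ + PEEP (constant-flow equation of motion).
Only the elastic term changes: ΔPIP = ΔVt / C = (605 − 370) / 26.1 = 9.004 cmH2O.
Original PIP = 370/26.1 + 7.0×0.8833 + 6 = 26.359 cmH2O; new PIP = 26.359 + (9.004) = 35.363 cmH2O.

35.4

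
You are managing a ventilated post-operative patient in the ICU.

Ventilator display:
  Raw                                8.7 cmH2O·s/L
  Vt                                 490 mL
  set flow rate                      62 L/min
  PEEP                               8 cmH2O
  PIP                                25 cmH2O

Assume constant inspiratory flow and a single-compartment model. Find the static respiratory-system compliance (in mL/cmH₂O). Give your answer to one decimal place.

61.2

Flow: 62 L/min ÷ 60 = 1.0333 L/s.
Equation of motion (constant flow): PIP = Vt/C + R·V̇ + PEEP.
Vt/C = PIP − R·V̇ − PEEP = 25 − 8.7×1.0333 − 8 = 25 − 8.99 − 8 = 8.01 cmH2O.
C = Vt / 8.01 = 490 / 8.01 = 61.174 mL/cmH2O.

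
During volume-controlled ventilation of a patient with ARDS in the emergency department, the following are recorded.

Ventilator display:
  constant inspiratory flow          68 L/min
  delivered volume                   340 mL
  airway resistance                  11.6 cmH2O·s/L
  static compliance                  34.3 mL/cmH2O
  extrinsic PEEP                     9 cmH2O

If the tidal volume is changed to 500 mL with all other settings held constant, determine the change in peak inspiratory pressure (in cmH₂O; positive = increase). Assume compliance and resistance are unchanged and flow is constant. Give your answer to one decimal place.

4.7

PIP = Vt/C + R·V̇ + PEEP (constant-flow equation of motion).
Only the elastic term changes: ΔPIP = ΔVt / C = (500 − 340) / 34.3 = 4.665 cmH2O.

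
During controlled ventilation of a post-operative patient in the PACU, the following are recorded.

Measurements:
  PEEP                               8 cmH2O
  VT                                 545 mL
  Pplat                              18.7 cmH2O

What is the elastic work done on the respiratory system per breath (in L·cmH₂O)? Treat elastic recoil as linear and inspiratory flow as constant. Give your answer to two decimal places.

Elastic work ≈ ½ × (Pplat − PEEP) × Vt = 0.5 × (18.7 − 8) × 0.545 L = 0.5 × 10.7 × 0.545 = 2.916 L·cmH2O.

2.92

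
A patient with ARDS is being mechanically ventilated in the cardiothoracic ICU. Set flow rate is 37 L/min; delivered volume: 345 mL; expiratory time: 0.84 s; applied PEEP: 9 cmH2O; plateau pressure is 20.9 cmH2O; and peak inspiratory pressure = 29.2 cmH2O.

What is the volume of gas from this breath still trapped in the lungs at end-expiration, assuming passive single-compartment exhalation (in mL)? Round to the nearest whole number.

40

Flow: 37 L/min ÷ 60 = 0.6167 L/s.
R = (PIP − Pplat)/V̇ = (29.2 − 20.9) / 0.6167 = 8.3/0.6167 = 13.459 cmH2O·s/L.
C = Vt/(Pplat − PEEP) = 345.0 / (20.9 − 9) = 345.0/11.9 = 28.992 mL/cmH2O.
τ = R × C = 13.459 × 0.02899 L/cmH2O = 0.3902 s.
Fraction remaining = e^(−Te/τ) = e^(−0.84/0.3902) = 0.1162.
Trapped volume = 345.0 × 0.1162 = 40.089 mL.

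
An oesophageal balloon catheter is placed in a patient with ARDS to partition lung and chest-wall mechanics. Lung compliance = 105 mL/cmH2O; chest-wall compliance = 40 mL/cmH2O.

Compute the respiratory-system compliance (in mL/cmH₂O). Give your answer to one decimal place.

29.0

Lung and chest wall are elastances in series: 1/Crs = 1/CL + 1/Ccw.
1/Crs = 1/105 + 1/40 = 0.03452.
Crs = 28.969 mL/cmH2O.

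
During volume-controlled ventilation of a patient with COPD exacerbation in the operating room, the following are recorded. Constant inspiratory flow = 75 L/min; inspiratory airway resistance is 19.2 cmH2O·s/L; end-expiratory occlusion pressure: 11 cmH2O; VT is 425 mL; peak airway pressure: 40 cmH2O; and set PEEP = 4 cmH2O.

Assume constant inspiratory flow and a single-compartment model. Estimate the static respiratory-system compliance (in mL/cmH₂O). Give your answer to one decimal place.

85.0

Flow: 75 L/min ÷ 60 = 1.25 L/s.
Total PEEP = 11 cmH2O (set 4 + intrinsic 7); this is the baseline alveolar pressure.
Equation of motion (constant flow): PIP = Vt/C + R·V̇ + PEEP.
Vt/C = PIP − R·V̇ − PEEP = 40 − 19.2×1.25 − 11 = 40 − 24.0 − 11 = 5.0 cmH2O.
C = Vt / 5.0 = 425 / 5.0 = 85.0 mL/cmH2O.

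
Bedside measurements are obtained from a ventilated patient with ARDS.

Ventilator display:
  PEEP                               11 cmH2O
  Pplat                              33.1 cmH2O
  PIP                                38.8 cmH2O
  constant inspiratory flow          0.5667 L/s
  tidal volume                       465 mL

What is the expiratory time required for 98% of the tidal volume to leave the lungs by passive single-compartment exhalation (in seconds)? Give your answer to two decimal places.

0.83

R = (PIP − Pplat)/V̇ = (38.8 − 33.1) / 0.5667 = 5.7/0.5667 = 10.058 cmH2O·s/L.
C = Vt/(Pplat − PEEP) = 465.0 / (33.1 − 11) = 465.0/22.1 = 21.041 mL/cmH2O.
τ = R × C = 10.058 × 0.02104 L/cmH2O = 0.2116 s.
t = −τ·ln(1 − 0.98) = −0.2116·ln(0.02) = 0.8278 s.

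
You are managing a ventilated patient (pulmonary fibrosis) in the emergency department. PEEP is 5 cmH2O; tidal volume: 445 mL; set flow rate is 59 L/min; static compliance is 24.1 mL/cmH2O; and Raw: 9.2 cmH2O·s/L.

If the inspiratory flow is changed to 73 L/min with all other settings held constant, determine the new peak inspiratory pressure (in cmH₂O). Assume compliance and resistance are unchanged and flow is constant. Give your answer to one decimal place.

Flow: 59 L/min ÷ 60 = 0.9833 L/s.
New flow: 73 L/min ÷ 60 = 1.2167 L/s.
PIP = Vt/C + R·V̇ + PEEP (constant-flow equation of motion).
Only the resistive term changes: ΔPIP = R × ΔV̇ = 9.2 × (1.2167 − 0.9833) = 9.2 × 0.2334 = 2.147 cmH2O.
Original PIP = 445/24.1 + 9.2×0.9833 + 5 = 32.511 cmH2O; new PIP = 32.511 + (2.147) = 34.658 cmH2O.

34.7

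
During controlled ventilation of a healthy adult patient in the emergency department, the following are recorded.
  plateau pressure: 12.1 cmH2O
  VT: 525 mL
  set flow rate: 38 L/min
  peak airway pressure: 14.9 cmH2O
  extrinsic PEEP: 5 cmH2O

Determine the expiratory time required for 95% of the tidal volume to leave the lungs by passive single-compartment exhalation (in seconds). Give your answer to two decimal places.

Flow: 38 L/min ÷ 60 = 0.6333 L/s.
R = (PIP − Pplat)/V̇ = (14.9 − 12.1) / 0.6333 = 2.8/0.6333 = 4.421 cmH2O·s/L.
C = Vt/(Pplat − PEEP) = 525.0 / (12.1 − 5) = 525.0/7.1 = 73.944 mL/cmH2O.
τ = R × C = 4.421 × 0.07394 L/cmH2O = 0.3269 s.
t = −τ·ln(1 − 0.95) = −0.3269·ln(0.05) = 0.9793 s.

0.98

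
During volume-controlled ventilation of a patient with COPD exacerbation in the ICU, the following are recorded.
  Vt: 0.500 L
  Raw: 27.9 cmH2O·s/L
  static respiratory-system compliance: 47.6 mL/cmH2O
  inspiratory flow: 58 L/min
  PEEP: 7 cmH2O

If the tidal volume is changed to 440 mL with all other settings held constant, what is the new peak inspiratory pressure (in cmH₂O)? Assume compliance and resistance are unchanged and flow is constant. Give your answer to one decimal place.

43.2

Flow: 58 L/min ÷ 60 = 0.9667 L/s.
PIP = Vt/C + R·V̇ + PEEP (constant-flow equation of motion).
Only the elastic term changes: ΔPIP = ΔVt / C = (440 − 500) / 47.6 = -1.261 cmH2O.
Original PIP = 500/47.6 + 27.9×0.9667 + 7 = 44.475 cmH2O; new PIP = 44.475 + (-1.261) = 43.214 cmH2O.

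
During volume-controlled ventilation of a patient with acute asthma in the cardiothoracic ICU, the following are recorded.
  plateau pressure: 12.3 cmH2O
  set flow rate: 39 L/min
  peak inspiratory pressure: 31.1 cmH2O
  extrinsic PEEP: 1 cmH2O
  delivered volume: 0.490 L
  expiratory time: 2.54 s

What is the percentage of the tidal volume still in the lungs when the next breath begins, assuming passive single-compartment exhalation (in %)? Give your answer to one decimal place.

13.2

Flow: 39 L/min ÷ 60 = 0.65 L/s.
R = (PIP − Pplat)/V̇ = (31.1 − 12.3) / 0.65 = 18.8/0.65 = 28.923 cmH2O·s/L.
C = Vt/(Pplat − PEEP) = 490.0 / (12.3 − 1) = 490.0/11.3 = 43.363 mL/cmH2O.
τ = R × C = 28.923 × 0.04336 L/cmH2O = 1.254 s.
Fraction remaining at end-expiration = e^(−Te/τ) = e^(−2.54/1.254) = 0.1319 → 13.19%.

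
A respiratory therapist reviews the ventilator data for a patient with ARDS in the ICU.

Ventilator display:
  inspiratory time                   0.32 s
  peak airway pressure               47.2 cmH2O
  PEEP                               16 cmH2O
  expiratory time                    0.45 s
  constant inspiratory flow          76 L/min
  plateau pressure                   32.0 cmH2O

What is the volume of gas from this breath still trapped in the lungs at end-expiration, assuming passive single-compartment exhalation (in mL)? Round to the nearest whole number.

92

Flow: 76 L/min ÷ 60 = 1.2667 L/s.
Vt = flow × Ti = 1.2667 L/s × 0.32 s × 1000 mL/L = 405.34 mL.
R = (PIP − Pplat)/V̇ = (47.2 − 32.0) / 1.2667 = 15.2/1.2667 = 12.0 cmH2O·s/L.
C = Vt/(Pplat − PEEP) = 405.34 / (32.0 − 16) = 405.34/16.0 = 25.334 mL/cmH2O.
τ = R × C = 12.0 × 0.02533 L/cmH2O = 0.304 s.
Fraction remaining = e^(−Te/τ) = e^(−0.45/0.304) = 0.2276.
Trapped volume = 405.34 × 0.2276 = 92.255 mL.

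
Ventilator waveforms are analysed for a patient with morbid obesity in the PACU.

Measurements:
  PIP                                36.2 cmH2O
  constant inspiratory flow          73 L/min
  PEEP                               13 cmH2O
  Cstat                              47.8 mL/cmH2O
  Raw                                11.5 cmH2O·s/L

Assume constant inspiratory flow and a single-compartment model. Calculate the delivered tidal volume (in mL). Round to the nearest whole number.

440

Flow: 73 L/min ÷ 60 = 1.2167 L/s.
Equation of motion (constant flow): PIP = Vt/C + R·V̇ + PEEP.
Vt/C = PIP − R·V̇ − PEEP = 36.2 − 13.992 − 13 = 9.208 cmH2O.
Vt = C × 9.208 = 47.8 × 9.208 = 440.14 mL.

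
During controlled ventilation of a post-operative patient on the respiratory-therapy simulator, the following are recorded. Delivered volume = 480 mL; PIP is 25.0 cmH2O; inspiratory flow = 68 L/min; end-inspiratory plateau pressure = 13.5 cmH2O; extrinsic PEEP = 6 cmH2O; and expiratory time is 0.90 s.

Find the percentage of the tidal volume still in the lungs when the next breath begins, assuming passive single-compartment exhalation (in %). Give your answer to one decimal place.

Flow: 68 L/min ÷ 60 = 1.1333 L/s.
R = (PIP − Pplat)/V̇ = (25.0 − 13.5) / 1.1333 = 11.5/1.1333 = 10.147 cmH2O·s/L.
C = Vt/(Pplat − PEEP) = 480.0 / (13.5 − 6) = 480.0/7.5 = 64.0 mL/cmH2O.
τ = R × C = 10.147 × 0.064 L/cmH2O = 0.6494 s.
Fraction remaining at end-expiration = e^(−Te/τ) = e^(−0.90/0.6494) = 0.2501 → 25.01%.

25.0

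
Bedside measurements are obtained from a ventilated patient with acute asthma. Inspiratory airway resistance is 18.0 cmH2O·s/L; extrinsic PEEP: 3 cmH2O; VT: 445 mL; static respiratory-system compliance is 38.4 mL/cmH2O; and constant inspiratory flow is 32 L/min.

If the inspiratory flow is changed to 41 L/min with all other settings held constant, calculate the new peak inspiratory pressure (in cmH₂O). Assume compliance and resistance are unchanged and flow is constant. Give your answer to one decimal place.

26.9

Flow: 32 L/min ÷ 60 = 0.5333 L/s.
New flow: 41 L/min ÷ 60 = 0.6833 L/s.
PIP = Vt/C + R·V̇ + PEEP (constant-flow equation of motion).
Only the resistive term changes: ΔPIP = R × ΔV̇ = 18.0 × (0.6833 − 0.5333) = 18.0 × 0.15 = 2.7 cmH2O.
Original PIP = 445/38.4 + 18.0×0.5333 + 3 = 24.188 cmH2O; new PIP = 24.188 + (2.7) = 26.888 cmH2O.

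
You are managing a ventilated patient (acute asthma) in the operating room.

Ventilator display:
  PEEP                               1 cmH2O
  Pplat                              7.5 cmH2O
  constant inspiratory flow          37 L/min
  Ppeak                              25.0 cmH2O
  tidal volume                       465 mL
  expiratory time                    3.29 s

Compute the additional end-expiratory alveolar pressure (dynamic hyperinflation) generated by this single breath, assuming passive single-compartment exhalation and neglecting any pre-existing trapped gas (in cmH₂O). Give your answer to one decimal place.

Flow: 37 L/min ÷ 60 = 0.6167 L/s.
R = (PIP − Pplat)/V̇ = (25.0 − 7.5) / 0.6167 = 17.5/0.6167 = 28.377 cmH2O·s/L.
C = Vt/(Pplat − PEEP) = 465.0 / (7.5 − 1) = 465.0/6.5 = 71.538 mL/cmH2O.
τ = R × C = 28.377 × 0.07154 L/cmH2O = 2.03 s.
Fraction remaining = e^(−Te/τ) = e^(−3.29/2.03) = 0.1978; trapped volume = 465.0 × 0.1978 = 91.977 mL.
Additional alveolar pressure from trapping ≈ V_trapped / C = 91.977 / 71.538 = 1.286 cmH2O.

1.3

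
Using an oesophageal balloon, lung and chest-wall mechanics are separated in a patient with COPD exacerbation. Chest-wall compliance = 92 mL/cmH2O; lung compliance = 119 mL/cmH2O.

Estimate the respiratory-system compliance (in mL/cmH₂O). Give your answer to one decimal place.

51.9

Lung and chest wall are elastances in series: 1/Crs = 1/CL + 1/Ccw.
1/Crs = 1/119 + 1/92 = 0.01927.
Crs = 51.894 mL/cmH2O.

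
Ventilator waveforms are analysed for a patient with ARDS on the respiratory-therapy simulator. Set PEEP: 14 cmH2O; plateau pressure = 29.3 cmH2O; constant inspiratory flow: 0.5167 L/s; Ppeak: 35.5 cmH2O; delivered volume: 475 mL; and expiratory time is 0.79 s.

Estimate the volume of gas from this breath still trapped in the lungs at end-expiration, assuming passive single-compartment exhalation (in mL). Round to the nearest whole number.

R = (PIP − Pplat)/V̇ = (35.5 − 29.3) / 0.5167 = 6.2/0.5167 = 11.999 cmH2O·s/L.
C = Vt/(Pplat − PEEP) = 475.0 / (29.3 − 14) = 475.0/15.3 = 31.046 mL/cmH2O.
τ = R × C = 11.999 × 0.03105 L/cmH2O = 0.3726 s.
Fraction remaining = e^(−Te/τ) = e^(−0.79/0.3726) = 0.12.
Trapped volume = 475.0 × 0.12 = 57.0 mL.

57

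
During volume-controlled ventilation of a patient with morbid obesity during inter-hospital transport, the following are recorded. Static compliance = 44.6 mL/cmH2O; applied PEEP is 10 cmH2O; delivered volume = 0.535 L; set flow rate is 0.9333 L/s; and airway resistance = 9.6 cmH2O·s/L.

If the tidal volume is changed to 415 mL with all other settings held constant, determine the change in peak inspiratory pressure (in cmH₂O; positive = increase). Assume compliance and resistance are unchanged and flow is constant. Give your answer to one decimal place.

-2.7

PIP = Vt/C + R·V̇ + PEEP (constant-flow equation of motion).
Only the elastic term changes: ΔPIP = ΔVt / C = (415 − 535) / 44.6 = -2.691 cmH2O.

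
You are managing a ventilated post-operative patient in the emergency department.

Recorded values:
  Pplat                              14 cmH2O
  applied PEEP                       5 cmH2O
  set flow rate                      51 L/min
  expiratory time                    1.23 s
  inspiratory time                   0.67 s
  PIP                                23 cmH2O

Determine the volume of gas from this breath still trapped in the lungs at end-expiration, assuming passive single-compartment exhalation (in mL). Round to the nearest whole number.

91

Flow: 51 L/min ÷ 60 = 0.85 L/s.
Vt = flow × Ti = 0.85 L/s × 0.67 s × 1000 mL/L = 569.5 mL.
R = (PIP − Pplat)/V̇ = (23 − 14) / 0.85 = 9.0/0.85 = 10.588 cmH2O·s/L.
C = Vt/(Pplat − PEEP) = 569.5 / (14 − 5) = 569.5/9.0 = 63.278 mL/cmH2O.
τ = R × C = 10.588 × 0.06328 L/cmH2O = 0.67 s.
Fraction remaining = e^(−Te/τ) = e^(−1.23/0.67) = 0.1595.
Trapped volume = 569.5 × 0.1595 = 90.835 mL.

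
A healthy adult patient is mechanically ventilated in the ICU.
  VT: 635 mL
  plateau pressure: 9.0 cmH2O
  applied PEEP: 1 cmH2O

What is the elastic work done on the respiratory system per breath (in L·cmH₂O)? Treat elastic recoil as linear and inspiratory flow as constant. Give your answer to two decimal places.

Elastic work ≈ ½ × (Pplat − PEEP) × Vt = 0.5 × (9.0 − 1) × 0.635 L = 0.5 × 8.0 × 0.635 = 2.54 L·cmH2O.

2.54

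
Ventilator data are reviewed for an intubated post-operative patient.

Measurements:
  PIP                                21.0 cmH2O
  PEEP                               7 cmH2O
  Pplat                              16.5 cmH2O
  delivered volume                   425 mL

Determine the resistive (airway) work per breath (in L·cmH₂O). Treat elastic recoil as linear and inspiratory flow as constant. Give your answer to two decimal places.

With constant inspiratory flow the resistive pressure is constant at PIP − Pplat = 21.0 − 16.5 = 4.5 cmH2O, so resistive work = 4.5 × 0.425 = 1.913 L·cmH2O.

1.91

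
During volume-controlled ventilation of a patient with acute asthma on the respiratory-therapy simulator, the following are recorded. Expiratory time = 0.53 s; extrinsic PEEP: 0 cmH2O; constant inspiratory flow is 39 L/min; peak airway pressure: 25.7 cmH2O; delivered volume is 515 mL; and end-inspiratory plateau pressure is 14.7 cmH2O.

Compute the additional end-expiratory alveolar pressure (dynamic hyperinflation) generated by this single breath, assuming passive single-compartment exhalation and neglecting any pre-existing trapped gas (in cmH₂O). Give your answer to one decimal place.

Flow: 39 L/min ÷ 60 = 0.65 L/s.
R = (PIP − Pplat)/V̇ = (25.7 − 14.7) / 0.65 = 11.0/0.65 = 16.923 cmH2O·s/L.
C = Vt/(Pplat − PEEP) = 515.0 / (14.7 − 0) = 515.0/14.7 = 35.034 mL/cmH2O.
τ = R × C = 16.923 × 0.03503 L/cmH2O = 0.5928 s.
Fraction remaining = e^(−Te/τ) = e^(−0.53/0.5928) = 0.409; trapped volume = 515.0 × 0.409 = 210.64 mL.
Additional alveolar pressure from trapping ≈ V_trapped / C = 210.64 / 35.034 = 6.012 cmH2O.

6.0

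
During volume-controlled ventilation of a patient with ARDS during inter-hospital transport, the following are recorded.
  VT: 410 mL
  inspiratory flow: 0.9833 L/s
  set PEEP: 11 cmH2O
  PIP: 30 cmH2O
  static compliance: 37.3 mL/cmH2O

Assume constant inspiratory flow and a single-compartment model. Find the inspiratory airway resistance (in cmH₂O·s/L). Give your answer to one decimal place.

8.1

Equation of motion (constant flow): PIP = Vt/C + R·V̇ + PEEP.
R·V̇ = PIP − Vt/C − PEEP = 30 − 410/37.3 − 11 = 30 − 10.992 − 11 = 8.008 cmH2O.
R = 8.008 / 0.9833 = 8.144 cmH2O·s/L.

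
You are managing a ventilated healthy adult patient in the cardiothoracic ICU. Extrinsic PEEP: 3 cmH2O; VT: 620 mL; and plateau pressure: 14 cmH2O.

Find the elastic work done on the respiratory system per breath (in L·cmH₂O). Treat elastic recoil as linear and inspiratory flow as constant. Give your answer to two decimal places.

3.41

Elastic work ≈ ½ × (Pplat − PEEP) × Vt = 0.5 × (14 − 3) × 0.620 L = 0.5 × 11.0 × 0.620 = 3.41 L·cmH2O.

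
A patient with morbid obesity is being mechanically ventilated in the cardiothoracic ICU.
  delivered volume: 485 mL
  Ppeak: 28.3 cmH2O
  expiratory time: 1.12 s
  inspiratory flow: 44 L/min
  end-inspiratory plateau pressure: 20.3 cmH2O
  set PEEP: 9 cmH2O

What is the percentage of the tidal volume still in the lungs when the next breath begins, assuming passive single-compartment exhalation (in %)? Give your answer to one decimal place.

Flow: 44 L/min ÷ 60 = 0.7333 L/s.
R = (PIP − Pplat)/V̇ = (28.3 − 20.3) / 0.7333 = 8.0/0.7333 = 10.91 cmH2O·s/L.
C = Vt/(Pplat − PEEP) = 485.0 / (20.3 − 9) = 485.0/11.3 = 42.92 mL/cmH2O.
τ = R × C = 10.91 × 0.04292 L/cmH2O = 0.4683 s.
Fraction remaining at end-expiration = e^(−Te/τ) = e^(−1.12/0.4683) = 0.09148 → 9.148%.

9.1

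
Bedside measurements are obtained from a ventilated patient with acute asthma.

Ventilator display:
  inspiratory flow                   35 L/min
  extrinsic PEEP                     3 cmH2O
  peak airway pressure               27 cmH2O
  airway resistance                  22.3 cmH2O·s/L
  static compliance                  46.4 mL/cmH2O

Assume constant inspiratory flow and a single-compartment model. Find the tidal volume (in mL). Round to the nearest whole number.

510

Flow: 35 L/min ÷ 60 = 0.5833 L/s.
Equation of motion (constant flow): PIP = Vt/C + R·V̇ + PEEP.
Vt/C = PIP − R·V̇ − PEEP = 27 − 13.008 − 3 = 10.992 cmH2O.
Vt = C × 10.992 = 46.4 × 10.992 = 510.03 mL.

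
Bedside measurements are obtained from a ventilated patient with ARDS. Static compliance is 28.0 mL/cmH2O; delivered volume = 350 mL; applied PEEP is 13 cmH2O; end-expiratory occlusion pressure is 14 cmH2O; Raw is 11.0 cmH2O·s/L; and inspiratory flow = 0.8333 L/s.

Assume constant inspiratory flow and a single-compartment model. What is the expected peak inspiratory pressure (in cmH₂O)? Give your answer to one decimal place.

Total PEEP = 14 cmH2O (set 13 + intrinsic 1); this is the baseline alveolar pressure.
Equation of motion (constant flow): PIP = Vt/C + R·V̇ + PEEP.
PIP = 350/28.0 + 11.0×0.8333 + 14 = 12.5 + 9.166 + 14 = 35.666 cmH2O.

35.7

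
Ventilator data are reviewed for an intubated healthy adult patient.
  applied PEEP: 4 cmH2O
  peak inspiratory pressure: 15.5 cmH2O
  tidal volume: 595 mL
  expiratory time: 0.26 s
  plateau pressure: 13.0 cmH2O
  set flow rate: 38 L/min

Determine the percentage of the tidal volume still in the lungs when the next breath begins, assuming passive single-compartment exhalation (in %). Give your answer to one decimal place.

Flow: 38 L/min ÷ 60 = 0.6333 L/s.
R = (PIP − Pplat)/V̇ = (15.5 − 13.0) / 0.6333 = 2.5/0.6333 = 3.948 cmH2O·s/L.
C = Vt/(Pplat − PEEP) = 595.0 / (13.0 − 4) = 595.0/9.0 = 66.111 mL/cmH2O.
τ = R × C = 3.948 × 0.06611 L/cmH2O = 0.261 s.
Fraction remaining at end-expiration = e^(−Te/τ) = e^(−0.26/0.261) = 0.3693 → 36.93%.

36.9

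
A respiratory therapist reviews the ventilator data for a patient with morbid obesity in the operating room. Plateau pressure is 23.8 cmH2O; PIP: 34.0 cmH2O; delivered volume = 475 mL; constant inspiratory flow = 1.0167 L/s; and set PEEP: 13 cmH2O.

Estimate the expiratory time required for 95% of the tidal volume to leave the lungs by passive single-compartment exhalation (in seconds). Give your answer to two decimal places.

1.32

R = (PIP − Pplat)/V̇ = (34.0 − 23.8) / 1.0167 = 10.2/1.0167 = 10.032 cmH2O·s/L.
C = Vt/(Pplat − PEEP) = 475.0 / (23.8 − 13) = 475.0/10.8 = 43.981 mL/cmH2O.
τ = R × C = 10.032 × 0.04398 L/cmH2O = 0.4412 s.
t = −τ·ln(1 − 0.95) = −0.4412·ln(0.05) = 1.322 s.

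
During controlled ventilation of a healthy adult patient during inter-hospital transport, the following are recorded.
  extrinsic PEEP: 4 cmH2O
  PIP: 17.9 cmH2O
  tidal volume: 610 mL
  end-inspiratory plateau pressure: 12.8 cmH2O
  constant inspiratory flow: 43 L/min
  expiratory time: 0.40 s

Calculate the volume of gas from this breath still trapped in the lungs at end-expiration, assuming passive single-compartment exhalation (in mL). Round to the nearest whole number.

Flow: 43 L/min ÷ 60 = 0.7167 L/s.
R = (PIP − Pplat)/V̇ = (17.9 − 12.8) / 0.7167 = 5.1/0.7167 = 7.116 cmH2O·s/L.
C = Vt/(Pplat − PEEP) = 610.0 / (12.8 − 4) = 610.0/8.8 = 69.318 mL/cmH2O.
τ = R × C = 7.116 × 0.06932 L/cmH2O = 0.4933 s.
Fraction remaining = e^(−Te/τ) = e^(−0.40/0.4933) = 0.4445.
Trapped volume = 610.0 × 0.4445 = 271.15 mL.

271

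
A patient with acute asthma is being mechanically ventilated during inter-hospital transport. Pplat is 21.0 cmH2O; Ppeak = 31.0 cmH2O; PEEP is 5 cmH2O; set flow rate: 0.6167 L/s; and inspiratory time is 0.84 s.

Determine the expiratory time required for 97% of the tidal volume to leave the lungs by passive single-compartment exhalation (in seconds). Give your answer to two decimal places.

Vt = flow × Ti = 0.6167 L/s × 0.84 s × 1000 mL/L = 518.03 mL.
R = (PIP − Pplat)/V̇ = (31.0 − 21.0) / 0.6167 = 10.0/0.6167 = 16.215 cmH2O·s/L.
C = Vt/(Pplat − PEEP) = 518.03 / (21.0 − 5) = 518.03/16.0 = 32.377 mL/cmH2O.
τ = R × C = 16.215 × 0.03238 L/cmH2O = 0.525 s.
t = −τ·ln(1 − 0.97) = −0.525·ln(0.03) = 1.841 s.

1.84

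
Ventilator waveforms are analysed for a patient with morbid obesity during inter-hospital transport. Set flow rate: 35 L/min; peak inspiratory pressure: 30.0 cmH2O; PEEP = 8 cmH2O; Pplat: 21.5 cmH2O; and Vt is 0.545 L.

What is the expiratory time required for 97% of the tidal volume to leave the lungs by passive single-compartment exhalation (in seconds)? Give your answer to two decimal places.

2.06

Flow: 35 L/min ÷ 60 = 0.5833 L/s.
R = (PIP − Pplat)/V̇ = (30.0 − 21.5) / 0.5833 = 8.5/0.5833 = 14.572 cmH2O·s/L.
C = Vt/(Pplat − PEEP) = 545.0 / (21.5 − 8) = 545.0/13.5 = 40.37 mL/cmH2O.
τ = R × C = 14.572 × 0.04037 L/cmH2O = 0.5883 s.
t = −τ·ln(1 − 0.97) = −0.5883·ln(0.03) = 2.063 s.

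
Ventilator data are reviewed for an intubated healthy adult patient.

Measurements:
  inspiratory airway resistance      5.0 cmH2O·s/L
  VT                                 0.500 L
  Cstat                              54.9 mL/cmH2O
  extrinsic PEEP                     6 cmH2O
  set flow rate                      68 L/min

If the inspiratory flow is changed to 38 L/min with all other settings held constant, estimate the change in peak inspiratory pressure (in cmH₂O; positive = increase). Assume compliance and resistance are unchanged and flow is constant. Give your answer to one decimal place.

Flow: 68 L/min ÷ 60 = 1.1333 L/s.
New flow: 38 L/min ÷ 60 = 0.6333 L/s.
PIP = Vt/C + R·V̇ + PEEP (constant-flow equation of motion).
Only the resistive term changes: ΔPIP = R × ΔV̇ = 5.0 × (0.6333 − 1.1333) = 5.0 × -0.5 = -2.5 cmH2O.

-2.5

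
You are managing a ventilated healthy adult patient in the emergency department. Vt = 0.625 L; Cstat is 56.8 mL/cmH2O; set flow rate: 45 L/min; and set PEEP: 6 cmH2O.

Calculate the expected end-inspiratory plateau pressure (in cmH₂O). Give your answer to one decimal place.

17.0

Pplat = PEEP + Vt / Cstat = 6 + 625 / 56.8 = 6 + 11.004 = 17.004 cmH2O.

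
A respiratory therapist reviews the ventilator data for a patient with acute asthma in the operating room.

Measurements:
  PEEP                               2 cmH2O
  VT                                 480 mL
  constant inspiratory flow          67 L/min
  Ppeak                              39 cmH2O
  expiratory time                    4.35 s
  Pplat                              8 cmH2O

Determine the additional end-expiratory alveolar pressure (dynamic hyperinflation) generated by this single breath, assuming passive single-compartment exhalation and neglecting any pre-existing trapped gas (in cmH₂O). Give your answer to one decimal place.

Flow: 67 L/min ÷ 60 = 1.1167 L/s.
R = (PIP − Pplat)/V̇ = (39 − 8) / 1.1167 = 31.0/1.1167 = 27.76 cmH2O·s/L.
C = Vt/(Pplat − PEEP) = 480.0 / (8 − 2) = 480.0/6.0 = 80.0 mL/cmH2O.
τ = R × C = 27.76 × 0.08 L/cmH2O = 2.221 s.
Fraction remaining = e^(−Te/τ) = e^(−4.35/2.221) = 0.1411; trapped volume = 480.0 × 0.1411 = 67.728 mL.
Additional alveolar pressure from trapping ≈ V_trapped / C = 67.728 / 80.0 = 0.8466 cmH2O.

0.8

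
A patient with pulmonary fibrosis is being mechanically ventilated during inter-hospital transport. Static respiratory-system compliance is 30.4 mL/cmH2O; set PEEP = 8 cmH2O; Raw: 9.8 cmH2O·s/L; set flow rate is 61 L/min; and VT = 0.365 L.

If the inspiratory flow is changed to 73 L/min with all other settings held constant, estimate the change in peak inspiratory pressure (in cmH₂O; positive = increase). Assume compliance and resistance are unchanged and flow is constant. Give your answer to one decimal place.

2.0

Flow: 61 L/min ÷ 60 = 1.0167 L/s.
New flow: 73 L/min ÷ 60 = 1.2167 L/s.
PIP = Vt/C + R·V̇ + PEEP (constant-flow equation of motion).
Only the resistive term changes: ΔPIP = R × ΔV̇ = 9.8 × (1.2167 − 1.0167) = 9.8 × 0.2 = 1.96 cmH2O.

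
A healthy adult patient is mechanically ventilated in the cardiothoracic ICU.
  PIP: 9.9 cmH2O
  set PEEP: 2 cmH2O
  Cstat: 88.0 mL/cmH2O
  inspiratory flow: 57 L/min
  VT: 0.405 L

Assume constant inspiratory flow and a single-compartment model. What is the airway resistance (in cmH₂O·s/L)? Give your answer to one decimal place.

Flow: 57 L/min ÷ 60 = 0.95 L/s.
Equation of motion (constant flow): PIP = Vt/C + R·V̇ + PEEP.
R·V̇ = PIP − Vt/C − PEEP = 9.9 − 405/88.0 − 2 = 9.9 − 4.602 − 2 = 3.298 cmH2O.
R = 3.298 / 0.95 = 3.472 cmH2O·s/L.

3.5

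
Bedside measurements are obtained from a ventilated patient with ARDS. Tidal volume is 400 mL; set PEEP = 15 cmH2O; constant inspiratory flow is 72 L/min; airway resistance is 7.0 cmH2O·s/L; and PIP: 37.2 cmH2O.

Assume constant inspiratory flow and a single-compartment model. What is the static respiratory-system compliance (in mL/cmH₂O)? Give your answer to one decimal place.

Flow: 72 L/min ÷ 60 = 1.2 L/s.
Equation of motion (constant flow): PIP = Vt/C + R·V̇ + PEEP.
Vt/C = PIP − R·V̇ − PEEP = 37.2 − 7.0×1.2 − 15 = 37.2 − 8.4 − 15 = 13.8 cmH2O.
C = Vt / 13.8 = 400 / 13.8 = 28.986 mL/cmH2O.

29.0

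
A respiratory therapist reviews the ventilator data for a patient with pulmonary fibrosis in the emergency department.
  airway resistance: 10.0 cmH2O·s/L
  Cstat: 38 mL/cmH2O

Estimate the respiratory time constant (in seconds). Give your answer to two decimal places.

0.38

τ = R × C = 10.0 × 38 mL/cmH2O = 10.0 × 0.038 L/cmH2O = 0.38 s.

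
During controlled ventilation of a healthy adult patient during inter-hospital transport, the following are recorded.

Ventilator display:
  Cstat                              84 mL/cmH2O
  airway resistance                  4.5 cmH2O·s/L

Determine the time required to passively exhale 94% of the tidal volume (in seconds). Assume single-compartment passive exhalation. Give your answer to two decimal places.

1.06

τ = R × C = 4.5 × 84 mL/cmH2O = 4.5 × 0.084 L/cmH2O = 0.378 s.
Exhaled fraction f = 1 − e^(−t/τ) → t = −τ·ln(1 − f) = −0.378·ln(0.06) = 1.063 s.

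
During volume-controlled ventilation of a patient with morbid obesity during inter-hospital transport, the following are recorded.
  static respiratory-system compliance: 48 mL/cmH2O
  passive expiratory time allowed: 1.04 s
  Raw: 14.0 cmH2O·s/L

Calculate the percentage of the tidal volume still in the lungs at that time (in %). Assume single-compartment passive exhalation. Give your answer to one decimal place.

τ = R × C = 14.0 × 48 mL/cmH2O = 14.0 × 0.048 L/cmH2O = 0.672 s.
Passive exhalation: V(t)/V₀ = e^(−t/τ) = e^(−1.04/0.672) = 0.2128.
Fraction remaining = 0.2128 → 21.28%.

21.3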